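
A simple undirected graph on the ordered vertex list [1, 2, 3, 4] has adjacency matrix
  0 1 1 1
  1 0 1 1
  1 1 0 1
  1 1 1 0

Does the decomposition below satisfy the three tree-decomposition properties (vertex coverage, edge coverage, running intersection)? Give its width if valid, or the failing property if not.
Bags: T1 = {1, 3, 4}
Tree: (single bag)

A tree decomposition must satisfy three properties: every vertex lies in some bag; for every edge, both endpoints lie together in some bag; and for every vertex, the bags containing it form a connected subtree. Here vertex 2 appears in no bag, so the decomposition is invalid.

No — vertex 2 appears in no bag.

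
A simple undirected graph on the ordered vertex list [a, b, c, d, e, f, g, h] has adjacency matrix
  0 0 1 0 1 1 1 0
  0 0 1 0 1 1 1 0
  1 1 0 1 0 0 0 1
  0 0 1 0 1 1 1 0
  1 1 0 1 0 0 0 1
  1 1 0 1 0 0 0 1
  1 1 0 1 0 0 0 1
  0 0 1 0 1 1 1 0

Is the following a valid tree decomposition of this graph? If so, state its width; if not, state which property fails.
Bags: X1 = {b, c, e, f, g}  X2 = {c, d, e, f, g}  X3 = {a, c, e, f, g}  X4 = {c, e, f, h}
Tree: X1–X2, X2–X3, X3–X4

No — edge (g,h) lies in no bag.

A tree decomposition must satisfy three properties: every vertex lies in some bag; for every edge, both endpoints lie together in some bag; and for every vertex, the bags containing it form a connected subtree. Here edge (g,h) lies in no bag, so the decomposition is invalid.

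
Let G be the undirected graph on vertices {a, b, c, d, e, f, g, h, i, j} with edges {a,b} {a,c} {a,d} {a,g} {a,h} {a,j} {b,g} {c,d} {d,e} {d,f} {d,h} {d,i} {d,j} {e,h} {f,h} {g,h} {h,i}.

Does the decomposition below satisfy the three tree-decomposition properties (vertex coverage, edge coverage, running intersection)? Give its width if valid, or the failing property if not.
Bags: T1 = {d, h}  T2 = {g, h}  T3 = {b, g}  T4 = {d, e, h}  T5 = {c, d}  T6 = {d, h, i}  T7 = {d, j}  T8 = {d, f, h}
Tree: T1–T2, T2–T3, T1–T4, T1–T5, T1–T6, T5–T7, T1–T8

A tree decomposition must satisfy three properties: every vertex lies in some bag; for every edge, both endpoints lie together in some bag; and for every vertex, the bags containing it form a connected subtree. Here vertex a appears in no bag, so the decomposition is invalid.

No — vertex a appears in no bag.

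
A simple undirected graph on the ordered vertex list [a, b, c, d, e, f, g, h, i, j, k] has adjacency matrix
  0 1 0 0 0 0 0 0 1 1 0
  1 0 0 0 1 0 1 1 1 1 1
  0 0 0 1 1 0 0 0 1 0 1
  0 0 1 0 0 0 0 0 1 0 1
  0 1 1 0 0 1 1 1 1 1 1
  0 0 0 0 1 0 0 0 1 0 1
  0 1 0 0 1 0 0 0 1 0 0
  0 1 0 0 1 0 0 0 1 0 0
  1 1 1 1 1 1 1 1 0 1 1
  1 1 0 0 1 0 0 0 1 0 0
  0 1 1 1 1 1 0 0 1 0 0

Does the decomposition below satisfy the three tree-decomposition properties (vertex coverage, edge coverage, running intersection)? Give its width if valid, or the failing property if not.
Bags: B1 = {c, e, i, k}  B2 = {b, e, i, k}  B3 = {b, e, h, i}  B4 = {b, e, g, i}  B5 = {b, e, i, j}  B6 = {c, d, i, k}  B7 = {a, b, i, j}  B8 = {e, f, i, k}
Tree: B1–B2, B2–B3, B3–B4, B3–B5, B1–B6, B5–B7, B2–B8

Yes; width 3.

Checking the three conditions: (i) the bags cover all of {a, b, c, d, e, f, g, h, i, j, k}; (ii) for each edge, some bag contains both endpoints; (iii) the bags containing any fixed vertex form a subtree. All hold, so the decomposition is valid with width 4 − 1 = 3.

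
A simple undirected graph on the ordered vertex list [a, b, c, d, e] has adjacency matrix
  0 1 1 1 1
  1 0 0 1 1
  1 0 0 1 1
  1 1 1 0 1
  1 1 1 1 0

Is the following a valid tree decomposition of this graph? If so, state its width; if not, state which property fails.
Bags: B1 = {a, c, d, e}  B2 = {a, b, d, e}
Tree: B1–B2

Every vertex of G appears in some bag (union = {a, b, c, d, e}); every edge is covered by a bag; and for each vertex v the set of bags containing v is connected in the bag tree. The decomposition is therefore valid. The largest bag has 4 vertices, so the width is 3.

Yes; width 3.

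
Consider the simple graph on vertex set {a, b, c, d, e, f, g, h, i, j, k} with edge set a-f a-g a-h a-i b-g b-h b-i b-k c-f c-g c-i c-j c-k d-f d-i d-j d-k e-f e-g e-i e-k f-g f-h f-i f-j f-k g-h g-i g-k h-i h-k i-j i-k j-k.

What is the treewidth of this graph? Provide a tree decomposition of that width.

Treewidth 4.
One optimal decomposition is:
Bags: B1 = {c, f, g, i, k}  B2 = {f, g, h, i, k}  B3 = {b, g, h, i, k}  B4 = {a, f, g, h, i}  B5 = {c, f, i, j, k}  B6 = {e, f, g, i, k}  B7 = {d, f, i, j, k}
Tree: B1–B2, B2–B3, B2–B4, B1–B5, B1–B6, B5–B7

The largest bag has 5 vertices, giving width 4; this decomposition certifies tw(G) ≤ 4. For the lower bound, the 5 vertices {a, f, g, h, i} are pairwise adjacent, and any tree decomposition puts a clique entirely inside one bag — forcing width ≥ 4. Combining the bounds, tw(G) = 4.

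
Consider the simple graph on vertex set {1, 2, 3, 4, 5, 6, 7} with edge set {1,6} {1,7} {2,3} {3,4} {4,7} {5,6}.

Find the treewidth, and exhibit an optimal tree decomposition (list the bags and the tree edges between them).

Each bag holds 2 vertices, so the decomposition has width 1, which upper-bounds the treewidth. G has an edge, so its treewidth is at least 1. Hence tw(G) = 1 exactly.

Treewidth 1.
Bags: B1 = {2, 3}  B2 = {3, 4}  B3 = {4, 7}  B4 = {1, 7}  B5 = {1, 6}  B6 = {5, 6}
Tree: B1–B2, B2–B3, B3–B4, B4–B5, B5–B6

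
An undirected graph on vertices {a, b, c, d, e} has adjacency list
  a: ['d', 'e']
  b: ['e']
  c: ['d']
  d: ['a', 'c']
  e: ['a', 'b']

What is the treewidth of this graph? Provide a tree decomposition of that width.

Treewidth 1.
One such decomposition:
Bags: B1 = {a, e}  B2 = {a, d}  B3 = {c, d}  B4 = {b, e}
Tree: B1–B2, B2–B3, B1–B4

Each bag holds 2 vertices, so the decomposition has width 1, which upper-bounds the treewidth. G has an edge, so its treewidth is at least 1. Therefore the treewidth is 1.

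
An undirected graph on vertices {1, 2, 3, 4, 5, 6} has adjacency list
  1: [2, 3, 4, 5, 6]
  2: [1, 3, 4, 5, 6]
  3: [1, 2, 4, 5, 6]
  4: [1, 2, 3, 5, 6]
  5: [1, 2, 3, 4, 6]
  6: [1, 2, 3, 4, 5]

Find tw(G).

A width-5 tree decomposition is:
Bags: B1 = {1, 2, 3, 4, 5, 6}
Tree: (single bag)
With just one bag of size 6, the width is 6 − 1 = 5, so tw(G) ≤ 5. On the other hand G contains the 6-clique {1, 2, 3, 4, 5, 6}. A clique must lie in a single bag of any decomposition, so no decomposition can have width below 5. Combining the bounds, tw(G) = 5.

5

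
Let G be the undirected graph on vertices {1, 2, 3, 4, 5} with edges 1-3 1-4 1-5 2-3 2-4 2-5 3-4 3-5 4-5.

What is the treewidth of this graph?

A width-3 tree decomposition is:
Bags: B1 = {1, 3, 4, 5}  B2 = {2, 3, 4, 5}
Tree: B1–B2
Every bag has size at most 4, so the width is 4 − 1 = 3 and tw(G) ≤ 3. Conversely, {1, 3, 4, 5} is a clique of size 4, and the vertices of any clique must share a bag in every tree decomposition; so some bag has ≥ 4 vertices and tw(G) ≥ 3. Hence tw(G) = 3 exactly.

3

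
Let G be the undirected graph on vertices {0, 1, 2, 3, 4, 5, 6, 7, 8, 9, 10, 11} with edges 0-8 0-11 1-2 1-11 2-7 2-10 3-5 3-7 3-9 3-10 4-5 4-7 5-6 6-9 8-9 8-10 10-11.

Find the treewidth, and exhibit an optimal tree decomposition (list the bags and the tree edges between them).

The largest bag has 4 vertices, giving width 3; this decomposition certifies tw(G) ≤ 3. For the lower bound: the 4 vertex sets {4,5,6}, {7}, {3}, {2,8,9,10} are disjoint, each induces a connected subgraph, and every pair is joined by at least one edge of G. Contracting each set to a single vertex therefore yields K_{4} as a minor, and since treewidth is minor-monotone, tw(G) ≥ tw(K_{4}) = 3. Combining the bounds, tw(G) = 3.

Treewidth 3.
One such decomposition:
Bags: B1 = {4, 5, 6, 7}  B2 = {3, 5, 6, 7}  B3 = {3, 6, 7, 9}  B4 = {2, 3, 7, 9}  B5 = {2, 3, 9, 10}  B6 = {2, 8, 9, 10}  B7 = {1, 2, 8, 10}  B8 = {1, 8, 10, 11}  B9 = {0, 1, 8, 11}
Tree: B1–B2, B2–B3, B3–B4, B4–B5, B5–B6, B6–B7, B7–B8, B8–B9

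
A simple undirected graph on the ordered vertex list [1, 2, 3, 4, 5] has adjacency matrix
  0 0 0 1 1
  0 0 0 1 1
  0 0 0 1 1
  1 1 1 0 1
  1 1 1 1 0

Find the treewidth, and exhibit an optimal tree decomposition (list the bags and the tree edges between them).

Every bag has size at most 3, so the width is 3 − 1 = 2 and tw(G) ≤ 2. Conversely, {1, 4, 5} is a clique of size 3, and the vertices of any clique must share a bag in every tree decomposition; so some bag has ≥ 3 vertices and tw(G) ≥ 2. Therefore the treewidth is 2.

Treewidth 2.
Bags: B1 = {3, 4, 5}  B2 = {1, 4, 5}  B3 = {2, 4, 5}
Tree: B1–B2, B1–B3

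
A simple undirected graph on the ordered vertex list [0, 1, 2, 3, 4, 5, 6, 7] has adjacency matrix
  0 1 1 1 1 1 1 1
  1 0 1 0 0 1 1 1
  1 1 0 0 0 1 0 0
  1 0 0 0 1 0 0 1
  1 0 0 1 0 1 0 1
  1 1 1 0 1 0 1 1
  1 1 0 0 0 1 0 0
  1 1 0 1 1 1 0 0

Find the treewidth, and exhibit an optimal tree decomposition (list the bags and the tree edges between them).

Every bag has size at most 4, so the width is 4 − 1 = 3 and tw(G) ≤ 3. Conversely, {0, 3, 4, 7} is a clique of size 4, and the vertices of any clique must share a bag in every tree decomposition; so some bag has ≥ 4 vertices and tw(G) ≥ 3. Hence tw(G) = 3 exactly.

Treewidth 3.
Bags: B1 = {0, 1, 5, 6}  B2 = {0, 1, 5, 7}  B3 = {0, 4, 5, 7}  B4 = {0, 3, 4, 7}  B5 = {0, 1, 2, 5}
Tree: B1–B2, B2–B3, B3–B4, B1–B5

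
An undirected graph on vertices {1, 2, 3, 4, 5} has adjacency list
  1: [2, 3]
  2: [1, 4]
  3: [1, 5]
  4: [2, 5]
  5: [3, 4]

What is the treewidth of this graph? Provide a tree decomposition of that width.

Treewidth 2.
Bags: B1 = {1, 2, 4}  B2 = {1, 3, 4}  B3 = {3, 4, 5}
Tree: B1–B2, B2–B3

Each bag holds 3 vertices, so the decomposition has width 2, which upper-bounds the treewidth. For the lower bound, G contains the cycle 4–2–1–3–5–4, so G is not a forest; only forests have treewidth ≤ 1, hence tw(G) ≥ 2. Combining the bounds, tw(G) = 2.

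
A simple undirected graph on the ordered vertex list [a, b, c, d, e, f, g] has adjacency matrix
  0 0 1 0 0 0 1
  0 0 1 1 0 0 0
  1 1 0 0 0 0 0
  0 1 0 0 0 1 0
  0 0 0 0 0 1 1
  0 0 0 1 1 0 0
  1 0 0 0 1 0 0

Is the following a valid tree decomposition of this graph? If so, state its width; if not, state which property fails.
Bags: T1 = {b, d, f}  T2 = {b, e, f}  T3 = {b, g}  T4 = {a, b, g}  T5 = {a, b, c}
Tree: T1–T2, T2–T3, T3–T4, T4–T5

No — edge (e,g) lies in no bag.

A tree decomposition must satisfy three properties: every vertex lies in some bag; for every edge, both endpoints lie together in some bag; and for every vertex, the bags containing it form a connected subtree. Here edge (e,g) lies in no bag, so the decomposition is invalid.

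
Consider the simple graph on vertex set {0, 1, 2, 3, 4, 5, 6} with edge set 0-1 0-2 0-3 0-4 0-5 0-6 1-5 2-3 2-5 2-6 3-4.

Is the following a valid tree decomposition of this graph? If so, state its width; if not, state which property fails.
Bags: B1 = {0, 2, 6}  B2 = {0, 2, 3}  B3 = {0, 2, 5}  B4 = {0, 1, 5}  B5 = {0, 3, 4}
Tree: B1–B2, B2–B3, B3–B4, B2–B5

Checking the three conditions: (i) the bags cover all of {0, 1, 2, 3, 4, 5, 6}; (ii) for each edge, some bag contains both endpoints; (iii) the bags containing any fixed vertex form a subtree. All hold, so the decomposition is valid with width 3 − 1 = 2.

Yes; width 2.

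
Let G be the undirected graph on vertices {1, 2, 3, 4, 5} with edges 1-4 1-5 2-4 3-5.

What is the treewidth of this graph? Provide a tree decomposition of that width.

Treewidth 1.
Bags: B1 = {3, 5}  B2 = {1, 5}  B3 = {1, 4}  B4 = {2, 4}
Tree: B1–B2, B2–B3, B3–B4

The largest bag has 2 vertices, giving width 1; this decomposition certifies tw(G) ≤ 1. Any graph with an edge has treewidth ≥ 1, and G has the edge 3–5. Hence tw(G) = 1 exactly.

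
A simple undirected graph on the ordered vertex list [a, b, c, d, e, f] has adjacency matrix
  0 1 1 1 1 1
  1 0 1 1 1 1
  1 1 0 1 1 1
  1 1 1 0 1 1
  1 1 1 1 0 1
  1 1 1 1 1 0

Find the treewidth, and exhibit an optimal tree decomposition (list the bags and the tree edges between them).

Treewidth 5.
One such decomposition:
Bags: B1 = {a, b, c, d, e, f}
Tree: (single bag)

With just one bag of size 6, the width is 6 − 1 = 5, so tw(G) ≤ 5. For the lower bound, the 6 vertices {a, b, c, d, e, f} are pairwise adjacent, and any tree decomposition puts a clique entirely inside one bag — forcing width ≥ 5. Combining the bounds, tw(G) = 5.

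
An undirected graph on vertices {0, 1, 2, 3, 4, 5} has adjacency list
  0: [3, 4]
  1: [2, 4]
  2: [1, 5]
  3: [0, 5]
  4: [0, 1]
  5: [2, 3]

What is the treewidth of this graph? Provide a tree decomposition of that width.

Every bag has size at most 3, so the width is 3 − 1 = 2 and tw(G) ≤ 2. Since 2–5–3–0–4–1–2 is a cycle in G, G is not acyclic. Forests are exactly the graphs of treewidth ≤ 1, so tw(G) ≥ 2. Therefore the treewidth is 2.

Treewidth 2.
Bags: B1 = {2, 3, 5}  B2 = {0, 2, 3}  B3 = {0, 2, 4}  B4 = {1, 2, 4}
Tree: B1–B2, B2–B3, B3–B4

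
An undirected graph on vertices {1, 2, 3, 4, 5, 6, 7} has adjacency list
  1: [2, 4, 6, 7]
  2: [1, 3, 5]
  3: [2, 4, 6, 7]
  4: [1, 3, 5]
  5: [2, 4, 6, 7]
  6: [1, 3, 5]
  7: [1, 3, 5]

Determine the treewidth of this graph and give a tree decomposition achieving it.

Every bag has size at most 4, so the width is 4 − 1 = 3 and tw(G) ≤ 3. For the lower bound: the 4 vertex sets {1,6}, {4,5}, {3}, {2} are disjoint, each induces a connected subgraph, and every pair is joined by at least one edge of G. Contracting each set to a single vertex therefore yields K_{4} as a minor, and since treewidth is minor-monotone, tw(G) ≥ tw(K_{4}) = 3. Therefore the treewidth is 3.

Treewidth 3.
Bags: B1 = {1, 3, 5, 6}  B2 = {1, 3, 4, 5}  B3 = {1, 2, 3, 5}  B4 = {1, 3, 5, 7}
Tree: B1–B2, B2–B3, B3–B4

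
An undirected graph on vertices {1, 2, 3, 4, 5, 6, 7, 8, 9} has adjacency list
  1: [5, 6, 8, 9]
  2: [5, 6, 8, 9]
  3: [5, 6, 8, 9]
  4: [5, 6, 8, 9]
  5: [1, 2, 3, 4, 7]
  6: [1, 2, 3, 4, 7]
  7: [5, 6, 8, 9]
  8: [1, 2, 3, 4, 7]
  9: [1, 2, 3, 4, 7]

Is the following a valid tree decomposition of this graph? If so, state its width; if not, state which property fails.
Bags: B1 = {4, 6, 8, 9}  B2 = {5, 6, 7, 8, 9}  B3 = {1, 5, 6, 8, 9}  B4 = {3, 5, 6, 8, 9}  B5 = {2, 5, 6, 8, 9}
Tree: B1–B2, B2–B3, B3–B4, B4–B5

A tree decomposition must satisfy three properties: every vertex lies in some bag; for every edge, both endpoints lie together in some bag; and for every vertex, the bags containing it form a connected subtree. Here edge (5,4) lies in no bag, so the decomposition is invalid.

No — edge (5,4) lies in no bag.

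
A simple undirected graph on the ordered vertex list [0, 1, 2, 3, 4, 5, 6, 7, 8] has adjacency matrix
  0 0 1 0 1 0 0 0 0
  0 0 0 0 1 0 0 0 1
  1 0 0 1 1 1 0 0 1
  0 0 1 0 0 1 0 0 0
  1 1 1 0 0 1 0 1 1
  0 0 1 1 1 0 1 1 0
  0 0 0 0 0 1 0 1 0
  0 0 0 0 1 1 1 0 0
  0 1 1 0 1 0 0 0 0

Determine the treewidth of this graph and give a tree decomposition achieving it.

Each bag holds 3 vertices, so the decomposition has width 2, which upper-bounds the treewidth. On the other hand G contains the 3-clique {2, 3, 5}. A clique must lie in a single bag of any decomposition, so no decomposition can have width below 2. Hence tw(G) = 2 exactly.

Treewidth 2.
Bags: B1 = {0, 2, 4}  B2 = {2, 4, 5}  B3 = {2, 3, 5}  B4 = {2, 4, 8}  B5 = {4, 5, 7}  B6 = {1, 4, 8}  B7 = {5, 6, 7}
Tree: B1–B2, B2–B3, B1–B4, B2–B5, B4–B6, B5–B7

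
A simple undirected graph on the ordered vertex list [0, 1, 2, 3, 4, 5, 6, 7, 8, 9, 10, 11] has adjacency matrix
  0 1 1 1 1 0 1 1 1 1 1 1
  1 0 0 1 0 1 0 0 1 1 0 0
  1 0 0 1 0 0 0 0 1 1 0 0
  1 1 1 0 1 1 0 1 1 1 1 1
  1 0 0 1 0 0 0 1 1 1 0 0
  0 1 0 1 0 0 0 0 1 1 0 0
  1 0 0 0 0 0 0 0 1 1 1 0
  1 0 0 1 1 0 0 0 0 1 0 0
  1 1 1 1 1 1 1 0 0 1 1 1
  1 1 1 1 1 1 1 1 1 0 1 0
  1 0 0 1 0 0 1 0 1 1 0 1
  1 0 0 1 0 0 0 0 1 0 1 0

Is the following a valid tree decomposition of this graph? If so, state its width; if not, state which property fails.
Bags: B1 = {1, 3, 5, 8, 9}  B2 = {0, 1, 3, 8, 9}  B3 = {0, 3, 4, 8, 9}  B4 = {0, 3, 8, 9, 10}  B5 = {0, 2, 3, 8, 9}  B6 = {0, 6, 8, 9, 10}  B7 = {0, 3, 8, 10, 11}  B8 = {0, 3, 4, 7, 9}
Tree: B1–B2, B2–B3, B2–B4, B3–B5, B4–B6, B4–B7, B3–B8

Every vertex of G appears in some bag (union = {0, 1, 2, 3, 4, 5, 6, 7, 8, 9, 10, 11}); every edge is covered by a bag; and for each vertex v the set of bags containing v is connected in the bag tree. The decomposition is therefore valid. The largest bag has 5 vertices, so the width is 4.

Yes; width 4.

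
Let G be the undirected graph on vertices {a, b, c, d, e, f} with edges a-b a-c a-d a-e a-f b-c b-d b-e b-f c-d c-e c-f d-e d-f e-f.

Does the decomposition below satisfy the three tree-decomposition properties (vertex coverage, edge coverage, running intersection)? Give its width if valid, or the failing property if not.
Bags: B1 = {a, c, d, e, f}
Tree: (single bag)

A tree decomposition must satisfy three properties: every vertex lies in some bag; for every edge, both endpoints lie together in some bag; and for every vertex, the bags containing it form a connected subtree. Here vertex b appears in no bag, so the decomposition is invalid.

No — vertex b appears in no bag.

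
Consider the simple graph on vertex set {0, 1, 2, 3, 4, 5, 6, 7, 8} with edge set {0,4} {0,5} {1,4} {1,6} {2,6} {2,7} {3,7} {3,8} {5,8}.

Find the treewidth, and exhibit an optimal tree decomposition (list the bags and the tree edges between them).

The largest bag has 3 vertices, giving width 2; this decomposition certifies tw(G) ≤ 2. The edges 5–8–3–7–2–6–1–4–0–5 form a cycle, so G is not a tree and its treewidth is at least 2. The upper and lower bounds meet at 2, so that is the treewidth.

Treewidth 2.
One such decomposition:
Bags: B1 = {3, 5, 8}  B2 = {3, 5, 7}  B3 = {2, 5, 7}  B4 = {2, 5, 6}  B5 = {1, 5, 6}  B6 = {1, 4, 5}  B7 = {0, 4, 5}
Tree: B1–B2, B2–B3, B3–B4, B4–B5, B5–B6, B6–B7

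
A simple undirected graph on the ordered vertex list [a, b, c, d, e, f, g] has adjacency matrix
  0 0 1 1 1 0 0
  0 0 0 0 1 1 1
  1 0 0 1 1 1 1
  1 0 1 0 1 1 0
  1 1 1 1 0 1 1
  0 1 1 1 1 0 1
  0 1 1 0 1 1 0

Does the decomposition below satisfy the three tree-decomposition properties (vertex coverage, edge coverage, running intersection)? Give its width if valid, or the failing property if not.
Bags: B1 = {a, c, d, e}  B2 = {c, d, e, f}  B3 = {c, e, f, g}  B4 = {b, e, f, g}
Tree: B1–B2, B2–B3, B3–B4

Checking the three conditions: (i) the bags cover all of {a, b, c, d, e, f, g}; (ii) for each edge, some bag contains both endpoints; (iii) the bags containing any fixed vertex form a subtree. All hold, so the decomposition is valid with width 4 − 1 = 3.

Yes; width 3.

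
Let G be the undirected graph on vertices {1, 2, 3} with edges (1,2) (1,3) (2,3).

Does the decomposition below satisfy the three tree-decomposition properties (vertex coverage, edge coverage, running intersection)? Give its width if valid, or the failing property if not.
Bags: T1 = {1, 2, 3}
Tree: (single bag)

Every vertex of G appears in some bag (union = {1, 2, 3}); every edge is covered by a bag; and for each vertex v the set of bags containing v is connected in the bag tree. The decomposition is therefore valid. The largest bag has 3 vertices, so the width is 2.

Yes; width 2.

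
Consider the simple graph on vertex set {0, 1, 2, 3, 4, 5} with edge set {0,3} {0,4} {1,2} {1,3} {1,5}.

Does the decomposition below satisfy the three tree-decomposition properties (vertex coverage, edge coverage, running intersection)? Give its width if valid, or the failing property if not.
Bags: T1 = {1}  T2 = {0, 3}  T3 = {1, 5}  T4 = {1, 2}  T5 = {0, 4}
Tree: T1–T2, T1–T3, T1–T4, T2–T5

No — edge (3,1) lies in no bag.

A tree decomposition must satisfy three properties: every vertex lies in some bag; for every edge, both endpoints lie together in some bag; and for every vertex, the bags containing it form a connected subtree. Here edge (3,1) lies in no bag, so the decomposition is invalid.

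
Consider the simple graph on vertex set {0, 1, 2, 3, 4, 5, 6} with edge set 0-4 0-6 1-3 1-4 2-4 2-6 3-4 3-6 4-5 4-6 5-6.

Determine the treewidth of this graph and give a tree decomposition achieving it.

Treewidth 2.
One optimal decomposition is:
Bags: B1 = {3, 4, 6}  B2 = {4, 5, 6}  B3 = {1, 3, 4}  B4 = {0, 4, 6}  B5 = {2, 4, 6}
Tree: B1–B2, B1–B3, B2–B4, B1–B5

The largest bag has 3 vertices, giving width 2; this decomposition certifies tw(G) ≤ 2. On the other hand G contains the 3-clique {1, 3, 4}. A clique must lie in a single bag of any decomposition, so no decomposition can have width below 2. The upper and lower bounds meet at 2, so that is the treewidth.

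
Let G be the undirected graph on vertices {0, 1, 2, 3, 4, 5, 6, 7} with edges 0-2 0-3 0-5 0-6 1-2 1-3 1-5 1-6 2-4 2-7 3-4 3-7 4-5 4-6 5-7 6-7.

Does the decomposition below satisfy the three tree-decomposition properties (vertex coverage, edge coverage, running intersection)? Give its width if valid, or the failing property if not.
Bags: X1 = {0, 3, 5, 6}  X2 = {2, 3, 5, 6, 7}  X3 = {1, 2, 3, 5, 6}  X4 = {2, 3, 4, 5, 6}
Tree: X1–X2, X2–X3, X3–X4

No — edge (2,0) lies in no bag.

A tree decomposition must satisfy three properties: every vertex lies in some bag; for every edge, both endpoints lie together in some bag; and for every vertex, the bags containing it form a connected subtree. Here edge (2,0) lies in no bag, so the decomposition is invalid.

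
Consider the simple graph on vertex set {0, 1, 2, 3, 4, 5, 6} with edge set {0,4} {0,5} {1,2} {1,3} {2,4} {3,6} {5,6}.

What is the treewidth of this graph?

A width-2 tree decomposition is:
Bags: B1 = {0, 2, 4}  B2 = {0, 2, 5}  B3 = {2, 5, 6}  B4 = {2, 3, 6}  B5 = {1, 2, 3}
Tree: B1–B2, B2–B3, B3–B4, B4–B5
Each bag holds 3 vertices, so the decomposition has width 2, which upper-bounds the treewidth. Since 2–4–0–5–6–3–1–2 is a cycle in G, G is not acyclic. Forests are exactly the graphs of treewidth ≤ 1, so tw(G) ≥ 2. Combining the bounds, tw(G) = 2.

2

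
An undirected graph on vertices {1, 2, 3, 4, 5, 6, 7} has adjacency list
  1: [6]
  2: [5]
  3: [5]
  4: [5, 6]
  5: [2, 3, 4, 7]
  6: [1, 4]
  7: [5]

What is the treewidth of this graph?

A width-1 tree decomposition is:
Bags: B1 = {5, 7}  B2 = {4, 5}  B3 = {2, 5}  B4 = {3, 5}  B5 = {4, 6}  B6 = {1, 6}
Tree: B1–B2, B2–B3, B2–B4, B2–B5, B5–B6
The largest bag has 2 vertices, giving width 1; this decomposition certifies tw(G) ≤ 1. G has an edge, so its treewidth is at least 1. Hence tw(G) = 1 exactly.

1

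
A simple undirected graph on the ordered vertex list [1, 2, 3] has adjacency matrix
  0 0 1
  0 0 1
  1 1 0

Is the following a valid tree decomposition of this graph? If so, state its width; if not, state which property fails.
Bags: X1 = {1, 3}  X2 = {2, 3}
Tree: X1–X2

Yes; width 1.

Vertex coverage: the bags together contain {1, 2, 3}, the full vertex set. Edge coverage: each edge of G has both endpoints in at least one bag. Running intersection: for every vertex, the bags containing it form a connected subtree. All three properties hold, so this is a valid tree decomposition of width max|bag| − 1 = 1, and hence tw(G) ≤ 1.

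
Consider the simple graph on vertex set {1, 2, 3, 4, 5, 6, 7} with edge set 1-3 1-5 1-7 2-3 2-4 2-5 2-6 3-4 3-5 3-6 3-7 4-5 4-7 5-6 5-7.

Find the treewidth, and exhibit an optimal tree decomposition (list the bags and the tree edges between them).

Treewidth 3.
One optimal decomposition is:
Bags: B1 = {1, 3, 5, 7}  B2 = {3, 4, 5, 7}  B3 = {2, 3, 4, 5}  B4 = {2, 3, 5, 6}
Tree: B1–B2, B2–B3, B3–B4

The largest bag has 4 vertices, giving width 3; this decomposition certifies tw(G) ≤ 3. Conversely, {1, 3, 5, 7} is a clique of size 4, and the vertices of any clique must share a bag in every tree decomposition; so some bag has ≥ 4 vertices and tw(G) ≥ 3. Hence tw(G) = 3 exactly.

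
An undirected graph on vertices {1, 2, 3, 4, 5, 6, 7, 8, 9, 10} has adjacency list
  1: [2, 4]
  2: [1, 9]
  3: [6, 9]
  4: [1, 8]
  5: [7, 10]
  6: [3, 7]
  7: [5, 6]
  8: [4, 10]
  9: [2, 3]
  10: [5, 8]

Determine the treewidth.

2

A width-2 tree decomposition is:
Bags: B1 = {1, 2, 9}  B2 = {1, 4, 9}  B3 = {4, 8, 9}  B4 = {8, 9, 10}  B5 = {5, 9, 10}  B6 = {5, 7, 9}  B7 = {6, 7, 9}  B8 = {3, 6, 9}
Tree: B1–B2, B2–B3, B3–B4, B4–B5, B5–B6, B6–B7, B7–B8
Each bag holds 3 vertices, so the decomposition has width 2, which upper-bounds the treewidth. Since 9–2–1–4–8–10–5–7–6–3–9 is a cycle in G, G is not acyclic. Forests are exactly the graphs of treewidth ≤ 1, so tw(G) ≥ 2. Hence tw(G) = 2 exactly.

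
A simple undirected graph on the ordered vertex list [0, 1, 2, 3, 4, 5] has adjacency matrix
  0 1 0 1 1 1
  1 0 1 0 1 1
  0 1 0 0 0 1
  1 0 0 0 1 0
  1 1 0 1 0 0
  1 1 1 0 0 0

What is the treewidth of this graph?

2

A width-2 tree decomposition is:
Bags: B1 = {0, 1, 5}  B2 = {1, 2, 5}  B3 = {0, 1, 4}  B4 = {0, 3, 4}
Tree: B1–B2, B1–B3, B3–B4
Every bag has size at most 3, so the width is 3 − 1 = 2 and tw(G) ≤ 2. Conversely, {0, 1, 4} is a clique of size 3, and the vertices of any clique must share a bag in every tree decomposition; so some bag has ≥ 3 vertices and tw(G) ≥ 2. Hence tw(G) = 2 exactly.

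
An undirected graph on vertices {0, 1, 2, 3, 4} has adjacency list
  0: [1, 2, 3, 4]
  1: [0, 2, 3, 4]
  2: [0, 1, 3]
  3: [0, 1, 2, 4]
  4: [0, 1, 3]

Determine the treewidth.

A width-3 tree decomposition is:
Bags: B1 = {0, 1, 2, 3}  B2 = {0, 1, 3, 4}
Tree: B1–B2
The largest bag has 4 vertices, giving width 3; this decomposition certifies tw(G) ≤ 3. Conversely, {0, 1, 2, 3} is a clique of size 4, and the vertices of any clique must share a bag in every tree decomposition; so some bag has ≥ 4 vertices and tw(G) ≥ 3. Combining the bounds, tw(G) = 3.

3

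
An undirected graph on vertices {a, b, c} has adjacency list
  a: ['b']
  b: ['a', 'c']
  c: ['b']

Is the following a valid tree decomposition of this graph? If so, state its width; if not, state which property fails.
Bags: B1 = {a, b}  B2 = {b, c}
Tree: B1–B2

Checking the three conditions: (i) the bags cover all of {a, b, c}; (ii) for each edge, some bag contains both endpoints; (iii) the bags containing any fixed vertex form a subtree. All hold, so the decomposition is valid with width 2 − 1 = 1.

Yes; width 1.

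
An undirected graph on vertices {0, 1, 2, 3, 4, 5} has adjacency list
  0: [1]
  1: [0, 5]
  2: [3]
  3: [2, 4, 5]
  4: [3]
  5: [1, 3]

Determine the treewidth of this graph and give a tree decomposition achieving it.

The largest bag has 2 vertices, giving width 1; this decomposition certifies tw(G) ≤ 1. Since G has at least one edge (e.g. 5–1), it is not an edgeless graph, so tw(G) ≥ 1. The upper and lower bounds meet at 1, so that is the treewidth.

Treewidth 1.
One optimal decomposition is:
Bags: B1 = {1, 5}  B2 = {3, 5}  B3 = {3, 4}  B4 = {2, 3}  B5 = {0, 1}
Tree: B1–B2, B2–B3, B2–B4, B1–B5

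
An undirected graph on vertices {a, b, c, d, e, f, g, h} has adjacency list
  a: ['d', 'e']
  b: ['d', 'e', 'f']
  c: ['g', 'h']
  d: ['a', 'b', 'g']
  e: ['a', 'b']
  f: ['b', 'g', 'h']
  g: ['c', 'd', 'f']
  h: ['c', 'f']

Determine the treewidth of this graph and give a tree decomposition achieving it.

Each bag holds 3 vertices, so the decomposition has width 2, which upper-bounds the treewidth. The edges c–h–f–g–c form a cycle, so G is not a tree and its treewidth is at least 2. Combining the bounds, tw(G) = 2.

Treewidth 2.
Bags: B1 = {c, g, h}  B2 = {f, g, h}  B3 = {d, f, g}  B4 = {b, d, f}  B5 = {a, b, d}  B6 = {a, b, e}
Tree: B1–B2, B2–B3, B3–B4, B4–B5, B5–B6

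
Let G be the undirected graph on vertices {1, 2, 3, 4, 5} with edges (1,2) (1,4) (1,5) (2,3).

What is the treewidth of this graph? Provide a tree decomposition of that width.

The largest bag has 2 vertices, giving width 1; this decomposition certifies tw(G) ≤ 1. G has an edge, so its treewidth is at least 1. The upper and lower bounds meet at 1, so that is the treewidth.

Treewidth 1.
Bags: B1 = {1, 4}  B2 = {1, 2}  B3 = {1, 5}  B4 = {2, 3}
Tree: B1–B2, B1–B3, B2–B4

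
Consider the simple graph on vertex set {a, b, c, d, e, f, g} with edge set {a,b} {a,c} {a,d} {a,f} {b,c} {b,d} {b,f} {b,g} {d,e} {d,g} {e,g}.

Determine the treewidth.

A width-2 tree decomposition is:
Bags: B1 = {a, b, d}  B2 = {b, d, g}  B3 = {a, b, f}  B4 = {d, e, g}  B5 = {a, b, c}
Tree: B1–B2, B1–B3, B2–B4, B1–B5
Each bag holds 3 vertices, so the decomposition has width 2, which upper-bounds the treewidth. Conversely, {d, e, g} is a clique of size 3, and the vertices of any clique must share a bag in every tree decomposition; so some bag has ≥ 3 vertices and tw(G) ≥ 2. Combining the bounds, tw(G) = 2.

2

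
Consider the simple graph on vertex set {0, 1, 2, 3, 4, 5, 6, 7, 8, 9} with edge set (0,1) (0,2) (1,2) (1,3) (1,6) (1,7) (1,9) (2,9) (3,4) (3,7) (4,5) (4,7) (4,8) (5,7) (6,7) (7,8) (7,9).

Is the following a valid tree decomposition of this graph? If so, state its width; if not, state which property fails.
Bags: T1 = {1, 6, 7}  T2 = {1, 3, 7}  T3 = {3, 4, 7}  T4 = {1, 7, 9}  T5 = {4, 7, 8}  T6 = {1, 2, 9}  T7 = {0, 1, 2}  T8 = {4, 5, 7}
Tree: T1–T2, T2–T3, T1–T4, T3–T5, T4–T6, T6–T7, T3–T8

Yes; width 2.

Vertex coverage: the bags together contain {0, 1, 2, 3, 4, 5, 6, 7, 8, 9}, the full vertex set. Edge coverage: each edge of G has both endpoints in at least one bag. Running intersection: for every vertex, the bags containing it form a connected subtree. All three properties hold, so this is a valid tree decomposition of width max|bag| − 1 = 2, and hence tw(G) ≤ 2.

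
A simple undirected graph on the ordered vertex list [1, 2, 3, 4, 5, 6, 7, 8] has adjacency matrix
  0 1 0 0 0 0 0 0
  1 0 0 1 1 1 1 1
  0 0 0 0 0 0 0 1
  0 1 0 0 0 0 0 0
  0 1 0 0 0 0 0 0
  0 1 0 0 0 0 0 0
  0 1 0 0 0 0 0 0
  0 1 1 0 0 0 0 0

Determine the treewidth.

A width-1 tree decomposition is:
Bags: B1 = {2, 7}  B2 = {1, 2}  B3 = {2, 8}  B4 = {2, 4}  B5 = {3, 8}  B6 = {2, 5}  B7 = {2, 6}
Tree: B1–B2, B2–B3, B3–B4, B3–B5, B1–B6, B2–B7
Each bag holds 2 vertices, so the decomposition has width 1, which upper-bounds the treewidth. Any graph with an edge has treewidth ≥ 1, and G has the edge 7–2. Therefore the treewidth is 1.

1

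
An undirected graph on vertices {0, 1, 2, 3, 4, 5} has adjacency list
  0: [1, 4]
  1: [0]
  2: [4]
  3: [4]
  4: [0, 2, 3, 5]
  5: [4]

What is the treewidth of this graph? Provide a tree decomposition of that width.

Each bag holds 2 vertices, so the decomposition has width 1, which upper-bounds the treewidth. Since G has at least one edge (e.g. 2–4), it is not an edgeless graph, so tw(G) ≥ 1. The upper and lower bounds meet at 1, so that is the treewidth.

Treewidth 1.
Bags: B1 = {2, 4}  B2 = {0, 4}  B3 = {3, 4}  B4 = {4, 5}  B5 = {0, 1}
Tree: B1–B2, B2–B3, B2–B4, B2–B5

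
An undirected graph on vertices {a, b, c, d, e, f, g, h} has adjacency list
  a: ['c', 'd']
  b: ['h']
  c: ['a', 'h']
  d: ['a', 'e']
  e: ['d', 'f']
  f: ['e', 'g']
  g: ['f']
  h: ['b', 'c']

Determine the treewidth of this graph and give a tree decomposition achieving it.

Every bag has size at most 2, so the width is 2 − 1 = 1 and tw(G) ≤ 1. G has an edge, so its treewidth is at least 1. The upper and lower bounds meet at 1, so that is the treewidth.

Treewidth 1.
One optimal decomposition is:
Bags: B1 = {f, g}  B2 = {e, f}  B3 = {d, e}  B4 = {a, d}  B5 = {a, c}  B6 = {c, h}  B7 = {b, h}
Tree: B1–B2, B2–B3, B3–B4, B4–B5, B5–B6, B6–B7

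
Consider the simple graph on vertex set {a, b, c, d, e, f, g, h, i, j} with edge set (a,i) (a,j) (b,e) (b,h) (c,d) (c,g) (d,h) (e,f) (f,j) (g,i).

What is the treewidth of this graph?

A width-2 tree decomposition is:
Bags: B1 = {a, g, i}  B2 = {a, g, j}  B3 = {f, g, j}  B4 = {e, f, g}  B5 = {b, e, g}  B6 = {b, g, h}  B7 = {d, g, h}  B8 = {c, d, g}
Tree: B1–B2, B2–B3, B3–B4, B4–B5, B5–B6, B6–B7, B7–B8
The largest bag has 3 vertices, giving width 2; this decomposition certifies tw(G) ≤ 2. The edges g–i–a–j–f–e–b–h–d–c–g form a cycle, so G is not a tree and its treewidth is at least 2. Combining the bounds, tw(G) = 2.

2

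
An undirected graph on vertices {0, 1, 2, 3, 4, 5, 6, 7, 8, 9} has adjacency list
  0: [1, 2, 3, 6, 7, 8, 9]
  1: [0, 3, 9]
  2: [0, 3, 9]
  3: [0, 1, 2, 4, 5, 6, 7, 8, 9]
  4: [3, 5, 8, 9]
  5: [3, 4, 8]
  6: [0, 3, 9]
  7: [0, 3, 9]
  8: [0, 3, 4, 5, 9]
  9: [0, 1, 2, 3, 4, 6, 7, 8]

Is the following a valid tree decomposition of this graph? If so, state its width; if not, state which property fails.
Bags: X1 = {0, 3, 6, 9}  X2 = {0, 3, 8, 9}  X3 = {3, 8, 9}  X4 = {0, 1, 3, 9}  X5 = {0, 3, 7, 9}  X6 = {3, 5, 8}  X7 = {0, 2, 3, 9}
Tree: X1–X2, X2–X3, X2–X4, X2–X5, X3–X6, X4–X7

A tree decomposition must satisfy three properties: every vertex lies in some bag; for every edge, both endpoints lie together in some bag; and for every vertex, the bags containing it form a connected subtree. Here vertex 4 appears in no bag, so the decomposition is invalid.

No — vertex 4 appears in no bag.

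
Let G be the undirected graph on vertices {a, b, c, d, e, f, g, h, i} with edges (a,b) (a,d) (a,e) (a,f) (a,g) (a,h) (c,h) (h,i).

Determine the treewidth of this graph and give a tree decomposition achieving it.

Every bag has size at most 2, so the width is 2 − 1 = 1 and tw(G) ≤ 1. Since G has at least one edge (e.g. a–d), it is not an edgeless graph, so tw(G) ≥ 1. Therefore the treewidth is 1.

Treewidth 1.
Bags: B1 = {a, d}  B2 = {a, h}  B3 = {a, f}  B4 = {h, i}  B5 = {a, g}  B6 = {c, h}  B7 = {a, b}  B8 = {a, e}
Tree: B1–B2, B2–B3, B2–B4, B1–B5, B4–B6, B3–B7, B2–B8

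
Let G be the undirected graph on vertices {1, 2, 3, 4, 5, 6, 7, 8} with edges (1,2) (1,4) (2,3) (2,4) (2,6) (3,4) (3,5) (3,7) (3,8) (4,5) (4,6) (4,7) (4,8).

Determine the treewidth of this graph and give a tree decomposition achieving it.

Treewidth 2.
One optimal decomposition is:
Bags: B1 = {2, 3, 4}  B2 = {1, 2, 4}  B3 = {3, 4, 8}  B4 = {2, 4, 6}  B5 = {3, 4, 5}  B6 = {3, 4, 7}
Tree: B1–B2, B1–B3, B2–B4, B1–B5, B3–B6

Each bag holds 3 vertices, so the decomposition has width 2, which upper-bounds the treewidth. On the other hand G contains the 3-clique {1, 2, 4}. A clique must lie in a single bag of any decomposition, so no decomposition can have width below 2. Hence tw(G) = 2 exactly.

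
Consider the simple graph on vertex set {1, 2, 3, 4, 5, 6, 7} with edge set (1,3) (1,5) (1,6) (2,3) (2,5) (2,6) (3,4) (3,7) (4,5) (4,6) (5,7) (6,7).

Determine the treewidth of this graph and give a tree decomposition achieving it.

Treewidth 3.
Bags: B1 = {3, 5, 6, 7}  B2 = {2, 3, 5, 6}  B3 = {1, 3, 5, 6}  B4 = {3, 4, 5, 6}
Tree: B1–B2, B2–B3, B3–B4

Each bag holds 4 vertices, so the decomposition has width 3, which upper-bounds the treewidth. For the lower bound: the 4 vertex sets {3,7}, {2,6}, {5}, {1} are disjoint, each induces a connected subgraph, and every pair is joined by at least one edge of G. Contracting each set to a single vertex therefore yields K_{4} as a minor, and since treewidth is minor-monotone, tw(G) ≥ tw(K_{4}) = 3. The upper and lower bounds meet at 3, so that is the treewidth.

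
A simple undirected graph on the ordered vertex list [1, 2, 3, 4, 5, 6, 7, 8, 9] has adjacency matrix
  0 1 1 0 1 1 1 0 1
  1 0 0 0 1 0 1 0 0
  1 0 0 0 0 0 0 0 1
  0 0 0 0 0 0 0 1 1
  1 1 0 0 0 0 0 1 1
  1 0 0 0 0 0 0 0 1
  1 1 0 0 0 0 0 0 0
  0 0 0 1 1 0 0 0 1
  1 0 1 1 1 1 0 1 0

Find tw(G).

A width-2 tree decomposition is:
Bags: B1 = {1, 5, 9}  B2 = {5, 8, 9}  B3 = {1, 2, 5}  B4 = {4, 8, 9}  B5 = {1, 3, 9}  B6 = {1, 6, 9}  B7 = {1, 2, 7}
Tree: B1–B2, B1–B3, B2–B4, B1–B5, B1–B6, B3–B7
The largest bag has 3 vertices, giving width 2; this decomposition certifies tw(G) ≤ 2. On the other hand G contains the 3-clique {4, 8, 9}. A clique must lie in a single bag of any decomposition, so no decomposition can have width below 2. Hence tw(G) = 2 exactly.

2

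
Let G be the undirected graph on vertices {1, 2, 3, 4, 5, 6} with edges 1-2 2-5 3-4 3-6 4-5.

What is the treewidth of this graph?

1

A width-1 tree decomposition is:
Bags: B1 = {3, 6}  B2 = {3, 4}  B3 = {4, 5}  B4 = {2, 5}  B5 = {1, 2}
Tree: B1–B2, B2–B3, B3–B4, B4–B5
Every bag has size at most 2, so the width is 2 − 1 = 1 and tw(G) ≤ 1. Since G has at least one edge (e.g. 6–3), it is not an edgeless graph, so tw(G) ≥ 1. The upper and lower bounds meet at 1, so that is the treewidth.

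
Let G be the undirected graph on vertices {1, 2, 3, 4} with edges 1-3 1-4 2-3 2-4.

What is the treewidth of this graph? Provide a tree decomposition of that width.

Every bag has size at most 3, so the width is 3 − 1 = 2 and tw(G) ≤ 2. Since 3–2–4–1–3 is a cycle in G, G is not acyclic. Forests are exactly the graphs of treewidth ≤ 1, so tw(G) ≥ 2. The upper and lower bounds meet at 2, so that is the treewidth.

Treewidth 2.
One such decomposition:
Bags: B1 = {2, 3, 4}  B2 = {1, 3, 4}
Tree: B1–B2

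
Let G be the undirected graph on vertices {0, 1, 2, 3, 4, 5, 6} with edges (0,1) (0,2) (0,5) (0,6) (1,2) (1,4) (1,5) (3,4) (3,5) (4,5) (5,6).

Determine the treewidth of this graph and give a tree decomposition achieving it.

Treewidth 2.
One optimal decomposition is:
Bags: B1 = {0, 1, 5}  B2 = {0, 5, 6}  B3 = {1, 4, 5}  B4 = {3, 4, 5}  B5 = {0, 1, 2}
Tree: B1–B2, B1–B3, B3–B4, B1–B5

Every bag has size at most 3, so the width is 3 − 1 = 2 and tw(G) ≤ 2. On the other hand G contains the 3-clique {0, 1, 2}. A clique must lie in a single bag of any decomposition, so no decomposition can have width below 2. Combining the bounds, tw(G) = 2.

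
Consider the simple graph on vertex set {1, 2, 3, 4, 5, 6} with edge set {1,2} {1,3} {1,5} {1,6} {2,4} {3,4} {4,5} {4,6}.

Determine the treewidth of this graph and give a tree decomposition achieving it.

Each bag holds 3 vertices, so the decomposition has width 2, which upper-bounds the treewidth. Since 3–4–6–1–3 is a cycle in G, G is not acyclic. Forests are exactly the graphs of treewidth ≤ 1, so tw(G) ≥ 2. Hence tw(G) = 2 exactly.

Treewidth 2.
One optimal decomposition is:
Bags: B1 = {1, 3, 4}  B2 = {1, 4, 6}  B3 = {1, 4, 5}  B4 = {1, 2, 4}
Tree: B1–B2, B2–B3, B3–B4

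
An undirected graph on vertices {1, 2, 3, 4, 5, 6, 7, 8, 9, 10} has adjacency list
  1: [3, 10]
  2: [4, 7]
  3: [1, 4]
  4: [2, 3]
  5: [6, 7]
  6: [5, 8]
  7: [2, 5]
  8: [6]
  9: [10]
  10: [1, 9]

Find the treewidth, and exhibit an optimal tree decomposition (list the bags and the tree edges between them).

Each bag holds 2 vertices, so the decomposition has width 1, which upper-bounds the treewidth. Any graph with an edge has treewidth ≥ 1, and G has the edge 9–10. The upper and lower bounds meet at 1, so that is the treewidth.

Treewidth 1.
One such decomposition:
Bags: B1 = {9, 10}  B2 = {1, 10}  B3 = {1, 3}  B4 = {3, 4}  B5 = {2, 4}  B6 = {2, 7}  B7 = {5, 7}  B8 = {5, 6}  B9 = {6, 8}
Tree: B1–B2, B2–B3, B3–B4, B4–B5, B5–B6, B6–B7, B7–B8, B8–B9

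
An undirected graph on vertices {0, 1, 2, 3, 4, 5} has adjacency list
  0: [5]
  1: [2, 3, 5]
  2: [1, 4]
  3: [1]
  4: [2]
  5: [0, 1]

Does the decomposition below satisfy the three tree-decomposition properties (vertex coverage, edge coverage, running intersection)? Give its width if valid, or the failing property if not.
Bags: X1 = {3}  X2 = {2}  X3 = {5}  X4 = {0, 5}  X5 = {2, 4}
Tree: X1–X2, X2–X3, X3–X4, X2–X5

A tree decomposition must satisfy three properties: every vertex lies in some bag; for every edge, both endpoints lie together in some bag; and for every vertex, the bags containing it form a connected subtree. Here vertex 1 appears in no bag, so the decomposition is invalid.

No — vertex 1 appears in no bag.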